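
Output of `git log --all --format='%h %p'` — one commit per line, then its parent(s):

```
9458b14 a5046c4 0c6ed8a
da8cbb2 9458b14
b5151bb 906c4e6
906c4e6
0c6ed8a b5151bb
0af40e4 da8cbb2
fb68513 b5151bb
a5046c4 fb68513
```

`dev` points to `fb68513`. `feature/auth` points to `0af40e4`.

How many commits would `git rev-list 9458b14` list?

6

Walking parent pointers from 9458b14: reachable set = {0c6ed8a, 906c4e6, 9458b14, a5046c4, b5151bb, fb68513}.
That is 6 commits.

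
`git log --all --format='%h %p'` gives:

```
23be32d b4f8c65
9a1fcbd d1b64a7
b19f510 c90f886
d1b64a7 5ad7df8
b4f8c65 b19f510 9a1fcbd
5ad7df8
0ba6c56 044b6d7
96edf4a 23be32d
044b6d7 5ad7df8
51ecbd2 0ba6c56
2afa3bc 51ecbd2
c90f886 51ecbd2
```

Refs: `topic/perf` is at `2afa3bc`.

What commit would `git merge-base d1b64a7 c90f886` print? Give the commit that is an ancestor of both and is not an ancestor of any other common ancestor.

5ad7df8

Ancestors of d1b64a7: {5ad7df8, d1b64a7}.
Ancestors of c90f886: {044b6d7, 0ba6c56, 51ecbd2, 5ad7df8, c90f886}.
Common ancestors: {5ad7df8}.
The only common ancestor is 5ad7df8, so it is the merge base.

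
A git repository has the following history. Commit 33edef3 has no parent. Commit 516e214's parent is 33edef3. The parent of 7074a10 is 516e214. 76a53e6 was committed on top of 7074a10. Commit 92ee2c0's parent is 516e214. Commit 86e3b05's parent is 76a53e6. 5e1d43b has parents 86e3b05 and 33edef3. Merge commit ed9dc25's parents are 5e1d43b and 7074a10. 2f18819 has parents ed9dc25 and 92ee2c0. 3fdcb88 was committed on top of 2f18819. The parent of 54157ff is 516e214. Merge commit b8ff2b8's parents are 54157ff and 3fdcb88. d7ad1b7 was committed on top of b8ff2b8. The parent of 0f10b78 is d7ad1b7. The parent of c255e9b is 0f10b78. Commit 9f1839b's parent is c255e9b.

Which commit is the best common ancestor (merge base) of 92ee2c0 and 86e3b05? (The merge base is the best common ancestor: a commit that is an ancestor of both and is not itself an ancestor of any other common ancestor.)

516e214

Ancestors of 92ee2c0: {33edef3, 516e214, 92ee2c0}.
Ancestors of 86e3b05: {33edef3, 516e214, 7074a10, 76a53e6, 86e3b05}.
Common ancestors: {33edef3, 516e214}.
Among these, 516e214 is not an ancestor of any other common ancestor — it is the merge base.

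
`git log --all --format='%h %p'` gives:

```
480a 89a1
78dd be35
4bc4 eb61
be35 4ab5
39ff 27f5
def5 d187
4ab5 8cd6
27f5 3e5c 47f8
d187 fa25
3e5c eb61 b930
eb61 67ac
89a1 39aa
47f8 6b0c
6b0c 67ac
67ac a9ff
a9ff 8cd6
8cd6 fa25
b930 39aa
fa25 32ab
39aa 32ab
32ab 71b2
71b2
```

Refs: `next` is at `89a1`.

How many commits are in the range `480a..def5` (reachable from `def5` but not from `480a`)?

Reachable from def5: {32ab, 71b2, d187, def5, fa25}.
Reachable from 480a: {32ab, 39aa, 480a, 71b2, 89a1}.
In def5's history but not 480a's: {d187, def5, fa25} — 3 commits.

3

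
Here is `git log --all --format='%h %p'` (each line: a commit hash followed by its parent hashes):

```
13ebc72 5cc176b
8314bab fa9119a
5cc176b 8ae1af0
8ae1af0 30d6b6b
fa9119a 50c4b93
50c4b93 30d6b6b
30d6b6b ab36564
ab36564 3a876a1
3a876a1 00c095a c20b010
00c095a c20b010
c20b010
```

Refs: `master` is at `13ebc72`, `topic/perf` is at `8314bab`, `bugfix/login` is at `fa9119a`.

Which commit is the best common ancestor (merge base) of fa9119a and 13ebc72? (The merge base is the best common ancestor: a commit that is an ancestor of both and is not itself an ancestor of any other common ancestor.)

30d6b6b

Ancestors of fa9119a: {00c095a, 30d6b6b, 3a876a1, 50c4b93, ab36564, c20b010, fa9119a}.
Ancestors of 13ebc72: {00c095a, 13ebc72, 30d6b6b, 3a876a1, 5cc176b, 8ae1af0, ab36564, c20b010}.
Common ancestors: {00c095a, 30d6b6b, 3a876a1, ab36564, c20b010}.
Among these, 30d6b6b is not an ancestor of any other common ancestor — it is the merge base.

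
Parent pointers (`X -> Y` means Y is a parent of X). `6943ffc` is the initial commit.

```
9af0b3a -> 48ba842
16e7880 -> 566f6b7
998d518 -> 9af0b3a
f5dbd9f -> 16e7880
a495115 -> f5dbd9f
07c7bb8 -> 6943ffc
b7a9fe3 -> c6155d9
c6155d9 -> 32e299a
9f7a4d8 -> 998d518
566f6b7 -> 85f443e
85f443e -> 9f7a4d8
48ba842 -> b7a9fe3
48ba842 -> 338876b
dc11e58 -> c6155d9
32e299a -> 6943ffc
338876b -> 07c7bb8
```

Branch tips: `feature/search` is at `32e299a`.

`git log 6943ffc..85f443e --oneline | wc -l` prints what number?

10

Reachable from 85f443e: {07c7bb8, 32e299a, 338876b, 48ba842, 6943ffc, 85f443e, 998d518, 9af0b3a, 9f7a4d8, b7a9fe3, c6155d9}.
Reachable from 6943ffc: {6943ffc}.
In 85f443e's history but not 6943ffc's: {07c7bb8, 32e299a, 338876b, 48ba842, 85f443e, 998d518, 9af0b3a, 9f7a4d8, b7a9fe3, c6155d9} — 10 commits.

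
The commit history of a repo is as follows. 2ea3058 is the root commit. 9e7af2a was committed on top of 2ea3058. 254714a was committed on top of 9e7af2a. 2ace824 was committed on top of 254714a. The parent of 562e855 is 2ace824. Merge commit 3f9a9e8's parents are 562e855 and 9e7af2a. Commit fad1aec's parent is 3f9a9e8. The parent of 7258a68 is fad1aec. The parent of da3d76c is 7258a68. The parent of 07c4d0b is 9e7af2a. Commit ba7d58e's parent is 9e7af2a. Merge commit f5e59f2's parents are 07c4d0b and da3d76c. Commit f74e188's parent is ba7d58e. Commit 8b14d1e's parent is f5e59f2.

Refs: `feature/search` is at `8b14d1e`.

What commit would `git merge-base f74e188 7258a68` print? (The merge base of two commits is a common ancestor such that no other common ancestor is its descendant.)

Ancestors of f74e188: {2ea3058, 9e7af2a, ba7d58e, f74e188}.
Ancestors of 7258a68: {254714a, 2ace824, 2ea3058, 3f9a9e8, 562e855, 7258a68, 9e7af2a, fad1aec}.
Common ancestors: {2ea3058, 9e7af2a}.
Among these, 9e7af2a is not an ancestor of any other common ancestor — it is the merge base.

9e7af2a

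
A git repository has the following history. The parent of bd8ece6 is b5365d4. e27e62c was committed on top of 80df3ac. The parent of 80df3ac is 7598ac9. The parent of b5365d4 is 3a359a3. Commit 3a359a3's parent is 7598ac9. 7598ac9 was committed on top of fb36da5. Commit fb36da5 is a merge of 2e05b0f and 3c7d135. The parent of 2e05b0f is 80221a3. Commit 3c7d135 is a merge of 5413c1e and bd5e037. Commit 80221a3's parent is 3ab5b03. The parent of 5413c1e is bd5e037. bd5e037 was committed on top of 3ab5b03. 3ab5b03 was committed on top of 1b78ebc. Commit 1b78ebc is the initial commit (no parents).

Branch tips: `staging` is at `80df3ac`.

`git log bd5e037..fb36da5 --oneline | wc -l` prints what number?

Reachable from fb36da5: {1b78ebc, 2e05b0f, 3ab5b03, 3c7d135, 5413c1e, 80221a3, bd5e037, fb36da5}.
Reachable from bd5e037: {1b78ebc, 3ab5b03, bd5e037}.
In fb36da5's history but not bd5e037's: {2e05b0f, 3c7d135, 5413c1e, 80221a3, fb36da5} — 5 commits.

5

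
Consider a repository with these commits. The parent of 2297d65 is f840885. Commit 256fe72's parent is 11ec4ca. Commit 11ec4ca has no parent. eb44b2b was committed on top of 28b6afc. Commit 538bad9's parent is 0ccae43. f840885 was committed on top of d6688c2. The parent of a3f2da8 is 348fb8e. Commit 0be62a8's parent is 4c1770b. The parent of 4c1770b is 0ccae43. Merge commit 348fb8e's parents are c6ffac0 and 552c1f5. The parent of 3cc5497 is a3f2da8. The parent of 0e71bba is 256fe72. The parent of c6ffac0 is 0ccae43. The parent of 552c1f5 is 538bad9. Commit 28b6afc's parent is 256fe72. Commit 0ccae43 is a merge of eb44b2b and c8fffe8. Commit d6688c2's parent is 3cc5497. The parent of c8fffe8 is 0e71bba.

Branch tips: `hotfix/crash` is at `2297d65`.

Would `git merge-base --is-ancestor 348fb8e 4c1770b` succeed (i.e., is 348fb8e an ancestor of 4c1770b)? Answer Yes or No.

Ancestors of 4c1770b: {0ccae43, 0e71bba, 11ec4ca, 256fe72, 28b6afc, 4c1770b, c8fffe8, eb44b2b}.
348fb8e is not in that set, so it is not an ancestor of 4c1770b.

No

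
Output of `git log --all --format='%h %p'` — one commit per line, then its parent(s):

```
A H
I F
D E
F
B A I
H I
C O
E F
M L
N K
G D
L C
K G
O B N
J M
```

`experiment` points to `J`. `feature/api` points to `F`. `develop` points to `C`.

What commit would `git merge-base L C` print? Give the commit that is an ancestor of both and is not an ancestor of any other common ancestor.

C

Ancestors of L: {A, B, C, D, E, F, G, H, I, K, L, N, O}.
Ancestors of C: {A, B, C, D, E, F, G, H, I, K, N, O}.
Common ancestors: {A, B, C, D, E, F, G, H, I, K, N, O}.
Among these, C is not an ancestor of any other common ancestor — it is the merge base.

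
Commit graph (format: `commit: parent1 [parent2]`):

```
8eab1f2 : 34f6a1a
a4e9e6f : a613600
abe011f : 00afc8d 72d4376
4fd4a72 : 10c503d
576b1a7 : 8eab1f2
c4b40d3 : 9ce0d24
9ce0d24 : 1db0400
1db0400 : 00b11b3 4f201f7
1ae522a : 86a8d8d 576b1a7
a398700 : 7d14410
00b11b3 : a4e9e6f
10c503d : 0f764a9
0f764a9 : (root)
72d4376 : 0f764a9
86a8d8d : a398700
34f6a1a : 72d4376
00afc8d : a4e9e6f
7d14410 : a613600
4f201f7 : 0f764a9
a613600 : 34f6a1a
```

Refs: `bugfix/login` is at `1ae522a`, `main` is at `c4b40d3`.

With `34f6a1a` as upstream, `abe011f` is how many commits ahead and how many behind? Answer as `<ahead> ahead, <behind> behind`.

4 ahead, 0 behind

Reachable from abe011f: {00afc8d, 0f764a9, 34f6a1a, 72d4376, a4e9e6f, a613600, abe011f}.
Reachable from 34f6a1a: {0f764a9, 34f6a1a, 72d4376}.
Only in abe011f's history (ahead): {00afc8d, a4e9e6f, a613600, abe011f} — 4.
Only in 34f6a1a's history (behind): {} — 0.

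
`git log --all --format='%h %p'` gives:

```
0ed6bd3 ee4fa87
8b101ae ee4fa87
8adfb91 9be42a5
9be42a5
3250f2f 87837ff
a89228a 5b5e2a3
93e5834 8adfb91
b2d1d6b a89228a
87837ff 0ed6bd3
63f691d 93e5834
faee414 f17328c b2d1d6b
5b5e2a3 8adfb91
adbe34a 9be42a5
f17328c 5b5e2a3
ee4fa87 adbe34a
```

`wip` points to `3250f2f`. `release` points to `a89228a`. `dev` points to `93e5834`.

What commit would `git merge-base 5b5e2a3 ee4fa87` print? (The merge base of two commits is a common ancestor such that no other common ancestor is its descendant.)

9be42a5

Ancestors of 5b5e2a3: {5b5e2a3, 8adfb91, 9be42a5}.
Ancestors of ee4fa87: {9be42a5, adbe34a, ee4fa87}.
Common ancestors: {9be42a5}.
The only common ancestor is 9be42a5, so it is the merge base.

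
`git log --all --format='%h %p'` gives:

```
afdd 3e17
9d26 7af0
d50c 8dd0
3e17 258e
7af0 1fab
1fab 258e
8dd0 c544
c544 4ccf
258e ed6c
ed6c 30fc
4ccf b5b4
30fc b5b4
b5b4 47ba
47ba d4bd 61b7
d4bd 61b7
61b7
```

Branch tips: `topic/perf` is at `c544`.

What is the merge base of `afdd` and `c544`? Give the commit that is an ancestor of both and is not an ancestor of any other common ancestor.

b5b4

Ancestors of afdd: {258e, 30fc, 3e17, 47ba, 61b7, afdd, b5b4, d4bd, ed6c}.
Ancestors of c544: {47ba, 4ccf, 61b7, b5b4, c544, d4bd}.
Common ancestors: {47ba, 61b7, b5b4, d4bd}.
Among these, b5b4 is not an ancestor of any other common ancestor — it is the merge base.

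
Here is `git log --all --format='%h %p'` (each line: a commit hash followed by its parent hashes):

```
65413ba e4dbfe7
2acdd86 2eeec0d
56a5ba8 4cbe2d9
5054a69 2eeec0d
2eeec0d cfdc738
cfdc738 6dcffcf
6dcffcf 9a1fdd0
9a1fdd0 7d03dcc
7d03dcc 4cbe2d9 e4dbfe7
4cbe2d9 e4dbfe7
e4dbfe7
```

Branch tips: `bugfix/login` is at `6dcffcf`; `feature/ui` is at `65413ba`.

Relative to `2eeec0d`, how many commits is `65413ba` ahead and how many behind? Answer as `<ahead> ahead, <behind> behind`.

Reachable from 65413ba: {65413ba, e4dbfe7}.
Reachable from 2eeec0d: {2eeec0d, 4cbe2d9, 6dcffcf, 7d03dcc, 9a1fdd0, cfdc738, e4dbfe7}.
Only in 65413ba's history (ahead): {65413ba} — 1.
Only in 2eeec0d's history (behind): {2eeec0d, 4cbe2d9, 6dcffcf, 7d03dcc, 9a1fdd0, cfdc738} — 6.

1 ahead, 6 behind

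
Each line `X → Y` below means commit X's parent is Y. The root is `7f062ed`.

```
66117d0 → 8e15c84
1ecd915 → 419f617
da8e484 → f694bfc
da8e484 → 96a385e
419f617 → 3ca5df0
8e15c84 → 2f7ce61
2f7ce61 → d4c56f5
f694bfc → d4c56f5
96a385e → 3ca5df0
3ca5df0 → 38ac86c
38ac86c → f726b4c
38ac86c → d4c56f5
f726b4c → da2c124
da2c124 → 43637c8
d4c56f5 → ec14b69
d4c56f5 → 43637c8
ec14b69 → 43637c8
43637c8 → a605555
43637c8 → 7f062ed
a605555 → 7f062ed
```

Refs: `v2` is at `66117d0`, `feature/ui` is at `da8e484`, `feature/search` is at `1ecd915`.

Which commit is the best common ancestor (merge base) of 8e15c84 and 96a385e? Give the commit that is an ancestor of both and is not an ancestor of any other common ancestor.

d4c56f5

Ancestors of 8e15c84: {2f7ce61, 43637c8, 7f062ed, 8e15c84, a605555, d4c56f5, ec14b69}.
Ancestors of 96a385e: {38ac86c, 3ca5df0, 43637c8, 7f062ed, 96a385e, a605555, d4c56f5, da2c124, ec14b69, f726b4c}.
Common ancestors: {43637c8, 7f062ed, a605555, d4c56f5, ec14b69}.
Among these, d4c56f5 is not an ancestor of any other common ancestor — it is the merge base.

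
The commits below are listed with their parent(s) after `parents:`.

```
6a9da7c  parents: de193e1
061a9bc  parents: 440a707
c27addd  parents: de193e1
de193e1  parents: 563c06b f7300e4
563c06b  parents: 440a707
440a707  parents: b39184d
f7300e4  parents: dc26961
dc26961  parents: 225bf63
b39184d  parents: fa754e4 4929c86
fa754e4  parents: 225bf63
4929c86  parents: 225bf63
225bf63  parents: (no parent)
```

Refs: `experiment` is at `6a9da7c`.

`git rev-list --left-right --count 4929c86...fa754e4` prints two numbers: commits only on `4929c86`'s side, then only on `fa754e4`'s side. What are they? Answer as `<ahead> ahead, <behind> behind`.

Reachable from 4929c86: {225bf63, 4929c86}.
Reachable from fa754e4: {225bf63, fa754e4}.
Only in 4929c86's history (ahead): {4929c86} — 1.
Only in fa754e4's history (behind): {fa754e4} — 1.

1 ahead, 1 behind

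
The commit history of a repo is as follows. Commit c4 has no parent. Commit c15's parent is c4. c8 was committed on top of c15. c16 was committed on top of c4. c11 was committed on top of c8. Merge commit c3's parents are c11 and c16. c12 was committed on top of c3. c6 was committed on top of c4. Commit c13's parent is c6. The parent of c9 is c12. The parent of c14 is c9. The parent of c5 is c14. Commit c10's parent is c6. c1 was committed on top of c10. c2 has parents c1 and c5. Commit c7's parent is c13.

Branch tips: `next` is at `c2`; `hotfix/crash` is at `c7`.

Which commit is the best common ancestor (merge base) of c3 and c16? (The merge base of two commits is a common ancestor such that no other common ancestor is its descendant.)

Ancestors of c3: {c11, c15, c16, c3, c4, c8}.
Ancestors of c16: {c16, c4}.
Common ancestors: {c16, c4}.
Among these, c16 is not an ancestor of any other common ancestor — it is the merge base.

c16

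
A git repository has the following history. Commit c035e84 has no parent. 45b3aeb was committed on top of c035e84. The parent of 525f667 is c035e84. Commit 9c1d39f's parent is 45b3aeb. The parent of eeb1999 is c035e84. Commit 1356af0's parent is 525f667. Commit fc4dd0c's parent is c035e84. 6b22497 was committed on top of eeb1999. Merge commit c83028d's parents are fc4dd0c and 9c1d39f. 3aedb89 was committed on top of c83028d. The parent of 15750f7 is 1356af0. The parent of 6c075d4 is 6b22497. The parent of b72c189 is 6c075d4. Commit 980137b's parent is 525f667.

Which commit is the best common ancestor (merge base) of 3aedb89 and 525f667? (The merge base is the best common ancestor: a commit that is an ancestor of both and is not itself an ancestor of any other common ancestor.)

Ancestors of 3aedb89: {3aedb89, 45b3aeb, 9c1d39f, c035e84, c83028d, fc4dd0c}.
Ancestors of 525f667: {525f667, c035e84}.
Common ancestors: {c035e84}.
The only common ancestor is c035e84, so it is the merge base.

c035e84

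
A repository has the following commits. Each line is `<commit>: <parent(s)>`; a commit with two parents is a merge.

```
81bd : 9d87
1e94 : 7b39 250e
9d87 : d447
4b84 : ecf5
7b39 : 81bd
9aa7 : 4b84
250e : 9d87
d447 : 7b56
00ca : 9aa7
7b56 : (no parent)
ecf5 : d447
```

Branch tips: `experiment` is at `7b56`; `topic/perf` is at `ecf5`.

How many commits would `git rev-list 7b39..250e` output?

Reachable from 250e: {250e, 7b56, 9d87, d447}.
Reachable from 7b39: {7b39, 7b56, 81bd, 9d87, d447}.
In 250e's history but not 7b39's: {250e} — 1 commit.

1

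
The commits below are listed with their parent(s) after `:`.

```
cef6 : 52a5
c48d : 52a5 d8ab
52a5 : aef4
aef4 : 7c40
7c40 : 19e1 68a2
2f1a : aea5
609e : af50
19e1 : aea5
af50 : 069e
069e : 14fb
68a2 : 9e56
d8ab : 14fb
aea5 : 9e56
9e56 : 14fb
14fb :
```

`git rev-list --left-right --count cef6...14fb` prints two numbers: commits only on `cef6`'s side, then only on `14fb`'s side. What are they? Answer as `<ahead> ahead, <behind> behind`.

8 ahead, 0 behind

Reachable from cef6: {14fb, 19e1, 52a5, 68a2, 7c40, 9e56, aea5, aef4, cef6}.
Reachable from 14fb: {14fb}.
Only in cef6's history (ahead): {19e1, 52a5, 68a2, 7c40, 9e56, aea5, aef4, cef6} — 8.
Only in 14fb's history (behind): {} — 0.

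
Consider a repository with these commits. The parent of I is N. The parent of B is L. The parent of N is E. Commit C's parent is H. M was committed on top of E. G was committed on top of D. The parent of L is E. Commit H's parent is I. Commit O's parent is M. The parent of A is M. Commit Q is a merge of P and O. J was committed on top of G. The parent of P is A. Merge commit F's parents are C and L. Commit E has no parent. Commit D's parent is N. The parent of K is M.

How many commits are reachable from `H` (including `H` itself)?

4

Walking parent pointers from H: reachable set = {E, H, I, N}.
That is 4 commits.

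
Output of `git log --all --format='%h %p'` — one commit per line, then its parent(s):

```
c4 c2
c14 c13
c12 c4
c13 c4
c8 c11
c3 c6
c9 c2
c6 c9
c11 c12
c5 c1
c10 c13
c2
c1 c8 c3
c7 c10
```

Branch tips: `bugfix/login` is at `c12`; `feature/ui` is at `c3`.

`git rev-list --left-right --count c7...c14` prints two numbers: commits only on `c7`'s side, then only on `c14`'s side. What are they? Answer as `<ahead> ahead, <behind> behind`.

Reachable from c7: {c10, c13, c2, c4, c7}.
Reachable from c14: {c13, c14, c2, c4}.
Only in c7's history (ahead): {c10, c7} — 2.
Only in c14's history (behind): {c14} — 1.

2 ahead, 1 behind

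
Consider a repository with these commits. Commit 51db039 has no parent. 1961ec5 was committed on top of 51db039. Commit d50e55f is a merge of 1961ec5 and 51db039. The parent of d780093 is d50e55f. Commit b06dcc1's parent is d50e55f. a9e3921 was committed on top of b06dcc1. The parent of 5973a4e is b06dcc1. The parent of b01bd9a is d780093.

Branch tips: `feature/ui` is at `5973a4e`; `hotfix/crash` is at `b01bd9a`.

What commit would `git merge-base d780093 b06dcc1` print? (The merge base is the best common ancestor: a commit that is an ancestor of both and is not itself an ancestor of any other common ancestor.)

Ancestors of d780093: {1961ec5, 51db039, d50e55f, d780093}.
Ancestors of b06dcc1: {1961ec5, 51db039, b06dcc1, d50e55f}.
Common ancestors: {1961ec5, 51db039, d50e55f}.
Among these, d50e55f is not an ancestor of any other common ancestor — it is the merge base.

d50e55f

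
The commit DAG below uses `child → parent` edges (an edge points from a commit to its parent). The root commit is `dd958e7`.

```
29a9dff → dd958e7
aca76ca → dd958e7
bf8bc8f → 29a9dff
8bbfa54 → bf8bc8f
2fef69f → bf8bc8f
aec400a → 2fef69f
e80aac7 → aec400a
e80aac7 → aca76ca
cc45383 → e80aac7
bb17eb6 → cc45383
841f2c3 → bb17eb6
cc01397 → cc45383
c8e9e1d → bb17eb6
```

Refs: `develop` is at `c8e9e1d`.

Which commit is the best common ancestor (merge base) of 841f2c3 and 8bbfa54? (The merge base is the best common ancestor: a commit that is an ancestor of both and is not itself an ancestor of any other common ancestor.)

bf8bc8f

Ancestors of 841f2c3: {29a9dff, 2fef69f, 841f2c3, aca76ca, aec400a, bb17eb6, bf8bc8f, cc45383, dd958e7, e80aac7}.
Ancestors of 8bbfa54: {29a9dff, 8bbfa54, bf8bc8f, dd958e7}.
Common ancestors: {29a9dff, bf8bc8f, dd958e7}.
Among these, bf8bc8f is not an ancestor of any other common ancestor — it is the merge base.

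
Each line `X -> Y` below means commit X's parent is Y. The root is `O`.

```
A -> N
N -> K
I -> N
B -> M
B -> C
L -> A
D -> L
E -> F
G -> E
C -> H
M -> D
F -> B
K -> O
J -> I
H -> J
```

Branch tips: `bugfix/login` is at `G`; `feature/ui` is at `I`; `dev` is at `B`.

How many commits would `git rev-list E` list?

14

Walking parent pointers from E: reachable set = {A, B, C, D, E, F, H, I, J, K, L, M, N, O}.
That is 14 commits.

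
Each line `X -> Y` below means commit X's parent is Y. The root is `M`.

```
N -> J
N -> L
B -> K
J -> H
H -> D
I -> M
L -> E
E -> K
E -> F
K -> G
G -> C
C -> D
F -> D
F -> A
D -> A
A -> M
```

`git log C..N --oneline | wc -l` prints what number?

Reachable from N: {A, C, D, E, F, G, H, J, K, L, M, N}.
Reachable from C: {A, C, D, M}.
In N's history but not C's: {E, F, G, H, J, K, L, N} — 8 commits.

8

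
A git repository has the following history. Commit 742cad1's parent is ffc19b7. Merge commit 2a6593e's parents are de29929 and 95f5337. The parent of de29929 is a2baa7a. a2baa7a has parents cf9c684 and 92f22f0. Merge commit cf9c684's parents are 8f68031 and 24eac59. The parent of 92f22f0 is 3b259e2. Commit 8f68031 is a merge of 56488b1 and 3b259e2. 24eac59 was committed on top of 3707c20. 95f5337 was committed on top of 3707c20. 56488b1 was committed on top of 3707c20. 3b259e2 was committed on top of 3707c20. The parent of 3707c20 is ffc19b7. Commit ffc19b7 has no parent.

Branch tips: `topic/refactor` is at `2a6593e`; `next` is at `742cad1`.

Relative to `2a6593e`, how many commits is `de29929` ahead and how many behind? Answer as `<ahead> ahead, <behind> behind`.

0 ahead, 2 behind

Reachable from de29929: {24eac59, 3707c20, 3b259e2, 56488b1, 8f68031, 92f22f0, a2baa7a, cf9c684, de29929, ffc19b7}.
Reachable from 2a6593e: {24eac59, 2a6593e, 3707c20, 3b259e2, 56488b1, 8f68031, 92f22f0, 95f5337, a2baa7a, cf9c684, de29929, ffc19b7}.
Only in de29929's history (ahead): {} — 0.
Only in 2a6593e's history (behind): {2a6593e, 95f5337} — 2.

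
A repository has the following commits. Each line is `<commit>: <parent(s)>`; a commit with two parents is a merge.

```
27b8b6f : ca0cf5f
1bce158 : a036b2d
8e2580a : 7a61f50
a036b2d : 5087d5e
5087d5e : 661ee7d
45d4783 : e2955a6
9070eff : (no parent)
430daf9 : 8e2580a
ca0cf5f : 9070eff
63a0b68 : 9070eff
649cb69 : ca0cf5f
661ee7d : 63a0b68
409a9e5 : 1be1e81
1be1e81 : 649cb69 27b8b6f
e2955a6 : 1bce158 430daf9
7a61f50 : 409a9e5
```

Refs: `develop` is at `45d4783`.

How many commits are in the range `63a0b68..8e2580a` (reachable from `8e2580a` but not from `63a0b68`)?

Reachable from 8e2580a: {1be1e81, 27b8b6f, 409a9e5, 649cb69, 7a61f50, 8e2580a, 9070eff, ca0cf5f}.
Reachable from 63a0b68: {63a0b68, 9070eff}.
In 8e2580a's history but not 63a0b68's: {1be1e81, 27b8b6f, 409a9e5, 649cb69, 7a61f50, 8e2580a, ca0cf5f} — 7 commits.

7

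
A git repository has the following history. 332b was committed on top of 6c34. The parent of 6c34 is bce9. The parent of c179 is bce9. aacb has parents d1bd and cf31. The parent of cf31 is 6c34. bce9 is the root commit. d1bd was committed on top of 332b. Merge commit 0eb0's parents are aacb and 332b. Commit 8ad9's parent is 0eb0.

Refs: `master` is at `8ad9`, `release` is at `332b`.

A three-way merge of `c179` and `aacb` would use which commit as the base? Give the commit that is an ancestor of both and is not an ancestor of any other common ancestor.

bce9

Ancestors of c179: {bce9, c179}.
Ancestors of aacb: {332b, 6c34, aacb, bce9, cf31, d1bd}.
Common ancestors: {bce9}.
The only common ancestor is bce9, so it is the merge base.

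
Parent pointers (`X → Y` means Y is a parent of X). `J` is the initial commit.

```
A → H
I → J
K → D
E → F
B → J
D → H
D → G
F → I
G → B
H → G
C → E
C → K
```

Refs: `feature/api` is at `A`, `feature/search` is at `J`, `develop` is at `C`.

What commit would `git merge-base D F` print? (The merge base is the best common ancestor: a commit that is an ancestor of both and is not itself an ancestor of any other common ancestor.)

J

Ancestors of D: {B, D, G, H, J}.
Ancestors of F: {F, I, J}.
Common ancestors: {J}.
The only common ancestor is J, so it is the merge base.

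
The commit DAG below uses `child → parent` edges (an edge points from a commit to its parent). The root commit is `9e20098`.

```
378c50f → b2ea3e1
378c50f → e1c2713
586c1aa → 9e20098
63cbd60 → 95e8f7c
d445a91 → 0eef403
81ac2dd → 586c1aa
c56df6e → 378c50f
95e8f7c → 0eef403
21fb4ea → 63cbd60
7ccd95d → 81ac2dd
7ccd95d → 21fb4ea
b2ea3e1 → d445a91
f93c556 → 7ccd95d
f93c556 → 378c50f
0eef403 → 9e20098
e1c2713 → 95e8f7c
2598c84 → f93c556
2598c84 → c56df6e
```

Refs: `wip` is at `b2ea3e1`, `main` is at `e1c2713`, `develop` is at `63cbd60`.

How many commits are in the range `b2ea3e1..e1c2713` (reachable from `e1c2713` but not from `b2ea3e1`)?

Reachable from e1c2713: {0eef403, 95e8f7c, 9e20098, e1c2713}.
Reachable from b2ea3e1: {0eef403, 9e20098, b2ea3e1, d445a91}.
In e1c2713's history but not b2ea3e1's: {95e8f7c, e1c2713} — 2 commits.

2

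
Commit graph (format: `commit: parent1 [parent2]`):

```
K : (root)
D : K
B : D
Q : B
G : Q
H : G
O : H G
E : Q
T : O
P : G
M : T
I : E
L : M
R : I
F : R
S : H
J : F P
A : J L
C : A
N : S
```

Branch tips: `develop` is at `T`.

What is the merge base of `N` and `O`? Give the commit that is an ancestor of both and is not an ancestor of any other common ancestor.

Ancestors of N: {B, D, G, H, K, N, Q, S}.
Ancestors of O: {B, D, G, H, K, O, Q}.
Common ancestors: {B, D, G, H, K, Q}.
Among these, H is not an ancestor of any other common ancestor — it is the merge base.

H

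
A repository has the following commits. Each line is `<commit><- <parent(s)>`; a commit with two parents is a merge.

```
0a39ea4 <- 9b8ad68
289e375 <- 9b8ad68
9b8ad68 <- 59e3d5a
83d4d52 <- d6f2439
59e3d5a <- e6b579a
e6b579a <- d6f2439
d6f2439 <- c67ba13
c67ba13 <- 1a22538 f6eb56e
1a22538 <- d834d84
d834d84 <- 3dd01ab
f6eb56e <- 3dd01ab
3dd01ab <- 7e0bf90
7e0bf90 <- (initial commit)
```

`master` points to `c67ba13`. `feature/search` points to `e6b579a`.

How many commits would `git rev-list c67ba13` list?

Walking parent pointers from c67ba13: reachable set = {1a22538, 3dd01ab, 7e0bf90, c67ba13, d834d84, f6eb56e}.
That is 6 commits.

6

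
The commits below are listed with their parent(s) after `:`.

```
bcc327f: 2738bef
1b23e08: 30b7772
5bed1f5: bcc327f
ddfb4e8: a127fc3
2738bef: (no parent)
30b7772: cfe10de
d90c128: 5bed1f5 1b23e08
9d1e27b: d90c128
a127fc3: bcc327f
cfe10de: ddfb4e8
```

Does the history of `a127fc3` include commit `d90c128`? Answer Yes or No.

No

Ancestors of a127fc3: {2738bef, a127fc3, bcc327f}.
d90c128 is not in that set, so it is not an ancestor of a127fc3.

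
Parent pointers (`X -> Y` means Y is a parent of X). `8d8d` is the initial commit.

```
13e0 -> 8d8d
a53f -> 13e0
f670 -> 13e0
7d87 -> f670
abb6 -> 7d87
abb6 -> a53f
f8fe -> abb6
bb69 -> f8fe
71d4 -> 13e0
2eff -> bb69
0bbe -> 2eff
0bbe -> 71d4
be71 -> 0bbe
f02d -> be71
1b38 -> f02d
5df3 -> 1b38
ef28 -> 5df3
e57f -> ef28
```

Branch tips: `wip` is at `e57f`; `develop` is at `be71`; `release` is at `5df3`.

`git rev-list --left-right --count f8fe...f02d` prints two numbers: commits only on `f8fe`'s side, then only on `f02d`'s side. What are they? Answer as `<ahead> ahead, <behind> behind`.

0 ahead, 6 behind

Reachable from f8fe: {13e0, 7d87, 8d8d, a53f, abb6, f670, f8fe}.
Reachable from f02d: {0bbe, 13e0, 2eff, 71d4, 7d87, 8d8d, a53f, abb6, bb69, be71, f02d, f670, f8fe}.
Only in f8fe's history (ahead): {} — 0.
Only in f02d's history (behind): {0bbe, 2eff, 71d4, bb69, be71, f02d} — 6.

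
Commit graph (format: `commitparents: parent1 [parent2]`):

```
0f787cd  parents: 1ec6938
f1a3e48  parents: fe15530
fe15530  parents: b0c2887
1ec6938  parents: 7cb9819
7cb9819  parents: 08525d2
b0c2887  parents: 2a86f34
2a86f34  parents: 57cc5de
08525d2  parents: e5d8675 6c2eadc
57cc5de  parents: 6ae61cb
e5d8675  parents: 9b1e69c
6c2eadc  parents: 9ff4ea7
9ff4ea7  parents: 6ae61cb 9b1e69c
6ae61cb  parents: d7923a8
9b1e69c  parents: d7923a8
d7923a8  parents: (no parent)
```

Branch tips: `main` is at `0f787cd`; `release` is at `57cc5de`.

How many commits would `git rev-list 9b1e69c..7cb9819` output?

Reachable from 7cb9819: {08525d2, 6ae61cb, 6c2eadc, 7cb9819, 9b1e69c, 9ff4ea7, d7923a8, e5d8675}.
Reachable from 9b1e69c: {9b1e69c, d7923a8}.
In 7cb9819's history but not 9b1e69c's: {08525d2, 6ae61cb, 6c2eadc, 7cb9819, 9ff4ea7, e5d8675} — 6 commits.

6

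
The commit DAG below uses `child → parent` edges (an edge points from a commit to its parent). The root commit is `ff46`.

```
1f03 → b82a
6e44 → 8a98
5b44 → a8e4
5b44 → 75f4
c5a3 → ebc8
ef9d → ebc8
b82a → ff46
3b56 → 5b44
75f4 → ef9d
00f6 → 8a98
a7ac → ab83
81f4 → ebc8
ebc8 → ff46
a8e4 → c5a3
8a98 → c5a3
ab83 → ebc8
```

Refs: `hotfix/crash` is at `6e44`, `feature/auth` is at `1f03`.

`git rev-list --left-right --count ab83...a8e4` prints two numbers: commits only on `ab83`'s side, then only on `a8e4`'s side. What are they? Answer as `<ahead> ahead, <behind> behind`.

1 ahead, 2 behind

Reachable from ab83: {ab83, ebc8, ff46}.
Reachable from a8e4: {a8e4, c5a3, ebc8, ff46}.
Only in ab83's history (ahead): {ab83} — 1.
Only in a8e4's history (behind): {a8e4, c5a3} — 2.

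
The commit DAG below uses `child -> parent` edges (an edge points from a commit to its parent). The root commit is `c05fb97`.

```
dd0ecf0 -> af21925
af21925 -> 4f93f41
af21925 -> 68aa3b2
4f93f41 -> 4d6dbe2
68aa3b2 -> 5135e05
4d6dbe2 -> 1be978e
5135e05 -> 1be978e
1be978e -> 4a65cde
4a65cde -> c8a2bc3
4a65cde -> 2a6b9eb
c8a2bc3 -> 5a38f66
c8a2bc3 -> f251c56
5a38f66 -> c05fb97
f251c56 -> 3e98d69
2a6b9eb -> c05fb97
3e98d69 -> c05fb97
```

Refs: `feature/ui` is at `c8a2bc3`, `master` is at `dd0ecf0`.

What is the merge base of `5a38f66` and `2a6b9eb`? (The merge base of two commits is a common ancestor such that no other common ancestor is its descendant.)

c05fb97

Ancestors of 5a38f66: {5a38f66, c05fb97}.
Ancestors of 2a6b9eb: {2a6b9eb, c05fb97}.
Common ancestors: {c05fb97}.
The only common ancestor is c05fb97, so it is the merge base.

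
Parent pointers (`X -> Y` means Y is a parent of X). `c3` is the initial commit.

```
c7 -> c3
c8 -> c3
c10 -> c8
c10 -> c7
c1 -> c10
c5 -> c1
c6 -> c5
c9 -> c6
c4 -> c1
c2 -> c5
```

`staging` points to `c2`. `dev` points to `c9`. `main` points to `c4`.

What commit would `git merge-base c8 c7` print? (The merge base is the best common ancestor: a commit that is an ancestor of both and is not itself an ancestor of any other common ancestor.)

Ancestors of c8: {c3, c8}.
Ancestors of c7: {c3, c7}.
Common ancestors: {c3}.
The only common ancestor is c3, so it is the merge base.

c3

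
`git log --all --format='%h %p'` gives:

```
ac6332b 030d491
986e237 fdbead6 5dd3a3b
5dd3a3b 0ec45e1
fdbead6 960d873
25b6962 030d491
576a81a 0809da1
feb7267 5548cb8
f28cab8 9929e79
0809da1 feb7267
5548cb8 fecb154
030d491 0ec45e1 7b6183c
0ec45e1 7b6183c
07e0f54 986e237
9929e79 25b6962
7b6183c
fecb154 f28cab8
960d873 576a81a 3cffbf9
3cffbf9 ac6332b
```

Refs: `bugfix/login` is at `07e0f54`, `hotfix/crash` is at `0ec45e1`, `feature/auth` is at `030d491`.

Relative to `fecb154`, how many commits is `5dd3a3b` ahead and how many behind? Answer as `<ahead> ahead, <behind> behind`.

Reachable from 5dd3a3b: {0ec45e1, 5dd3a3b, 7b6183c}.
Reachable from fecb154: {030d491, 0ec45e1, 25b6962, 7b6183c, 9929e79, f28cab8, fecb154}.
Only in 5dd3a3b's history (ahead): {5dd3a3b} — 1.
Only in fecb154's history (behind): {030d491, 25b6962, 9929e79, f28cab8, fecb154} — 5.

1 ahead, 5 behind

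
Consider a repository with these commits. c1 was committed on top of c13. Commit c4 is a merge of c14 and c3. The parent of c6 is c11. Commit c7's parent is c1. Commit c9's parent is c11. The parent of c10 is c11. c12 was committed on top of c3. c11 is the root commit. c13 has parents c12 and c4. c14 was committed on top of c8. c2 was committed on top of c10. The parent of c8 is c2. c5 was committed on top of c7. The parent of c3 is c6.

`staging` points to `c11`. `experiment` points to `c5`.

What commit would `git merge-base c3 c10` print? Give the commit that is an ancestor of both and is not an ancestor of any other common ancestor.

Ancestors of c3: {c11, c3, c6}.
Ancestors of c10: {c10, c11}.
Common ancestors: {c11}.
The only common ancestor is c11, so it is the merge base.

c11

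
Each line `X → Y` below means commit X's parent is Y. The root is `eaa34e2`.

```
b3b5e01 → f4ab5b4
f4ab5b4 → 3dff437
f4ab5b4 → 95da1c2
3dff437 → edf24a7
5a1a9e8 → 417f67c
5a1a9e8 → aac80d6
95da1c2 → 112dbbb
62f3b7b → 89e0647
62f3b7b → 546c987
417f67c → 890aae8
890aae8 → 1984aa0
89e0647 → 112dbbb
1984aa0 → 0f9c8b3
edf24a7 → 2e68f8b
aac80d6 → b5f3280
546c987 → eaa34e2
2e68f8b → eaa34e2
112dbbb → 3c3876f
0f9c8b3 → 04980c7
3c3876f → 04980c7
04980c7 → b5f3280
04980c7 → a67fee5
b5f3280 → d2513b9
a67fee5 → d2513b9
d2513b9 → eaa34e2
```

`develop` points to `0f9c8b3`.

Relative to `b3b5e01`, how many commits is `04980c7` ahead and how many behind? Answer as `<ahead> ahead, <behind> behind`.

Reachable from 04980c7: {04980c7, a67fee5, b5f3280, d2513b9, eaa34e2}.
Reachable from b3b5e01: {04980c7, 112dbbb, 2e68f8b, 3c3876f, 3dff437, 95da1c2, a67fee5, b3b5e01, b5f3280, d2513b9, eaa34e2, edf24a7, f4ab5b4}.
Only in 04980c7's history (ahead): {} — 0.
Only in b3b5e01's history (behind): {112dbbb, 2e68f8b, 3c3876f, 3dff437, 95da1c2, b3b5e01, edf24a7, f4ab5b4} — 8.

0 ahead, 8 behind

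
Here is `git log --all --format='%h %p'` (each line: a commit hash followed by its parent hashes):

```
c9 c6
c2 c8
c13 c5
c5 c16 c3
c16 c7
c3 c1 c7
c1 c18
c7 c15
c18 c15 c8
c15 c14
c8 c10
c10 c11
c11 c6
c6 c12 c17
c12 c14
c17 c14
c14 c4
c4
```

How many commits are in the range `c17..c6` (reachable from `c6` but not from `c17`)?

2

Reachable from c6: {c12, c14, c17, c4, c6}.
Reachable from c17: {c14, c17, c4}.
In c6's history but not c17's: {c12, c6} — 2 commits.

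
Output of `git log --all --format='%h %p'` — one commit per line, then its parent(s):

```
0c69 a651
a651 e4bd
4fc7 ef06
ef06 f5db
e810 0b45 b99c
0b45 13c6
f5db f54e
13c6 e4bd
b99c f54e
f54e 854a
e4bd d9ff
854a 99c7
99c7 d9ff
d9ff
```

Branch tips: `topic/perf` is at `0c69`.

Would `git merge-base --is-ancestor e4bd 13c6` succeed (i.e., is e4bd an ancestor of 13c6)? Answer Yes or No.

Ancestors of 13c6 (commits reachable by following parents): {13c6, d9ff, e4bd}.
e4bd is in that set, so it is an ancestor of 13c6.

Yes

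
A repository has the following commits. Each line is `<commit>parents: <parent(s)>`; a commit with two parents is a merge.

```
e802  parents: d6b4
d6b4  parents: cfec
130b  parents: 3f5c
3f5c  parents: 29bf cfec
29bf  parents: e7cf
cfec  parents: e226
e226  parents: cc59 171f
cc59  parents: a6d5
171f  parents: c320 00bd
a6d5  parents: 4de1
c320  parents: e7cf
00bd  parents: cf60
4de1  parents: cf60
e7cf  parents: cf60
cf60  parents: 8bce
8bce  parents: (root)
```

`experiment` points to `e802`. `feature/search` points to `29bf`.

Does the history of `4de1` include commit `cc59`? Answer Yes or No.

Ancestors of 4de1: {4de1, 8bce, cf60}.
cc59 is not in that set, so it is not an ancestor of 4de1.

No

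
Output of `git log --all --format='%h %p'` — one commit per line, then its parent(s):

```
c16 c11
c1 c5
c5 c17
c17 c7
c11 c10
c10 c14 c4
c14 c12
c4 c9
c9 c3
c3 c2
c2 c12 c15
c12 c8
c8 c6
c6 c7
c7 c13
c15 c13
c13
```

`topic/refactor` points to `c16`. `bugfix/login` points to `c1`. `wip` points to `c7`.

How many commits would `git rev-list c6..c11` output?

Reachable from c11: {c10, c11, c12, c13, c14, c15, c2, c3, c4, c6, c7, c8, c9}.
Reachable from c6: {c13, c6, c7}.
In c11's history but not c6's: {c10, c11, c12, c14, c15, c2, c3, c4, c8, c9} — 10 commits.

10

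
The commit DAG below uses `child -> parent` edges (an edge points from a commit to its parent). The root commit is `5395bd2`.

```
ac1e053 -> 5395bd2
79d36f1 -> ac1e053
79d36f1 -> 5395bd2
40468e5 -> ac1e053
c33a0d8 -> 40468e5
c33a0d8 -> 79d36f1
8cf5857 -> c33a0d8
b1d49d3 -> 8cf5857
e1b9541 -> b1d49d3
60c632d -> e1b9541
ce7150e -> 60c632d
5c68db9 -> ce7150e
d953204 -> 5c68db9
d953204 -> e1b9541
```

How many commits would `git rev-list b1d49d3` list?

Walking parent pointers from b1d49d3: reachable set = {40468e5, 5395bd2, 79d36f1, 8cf5857, ac1e053, b1d49d3, c33a0d8}.
That is 7 commits.

7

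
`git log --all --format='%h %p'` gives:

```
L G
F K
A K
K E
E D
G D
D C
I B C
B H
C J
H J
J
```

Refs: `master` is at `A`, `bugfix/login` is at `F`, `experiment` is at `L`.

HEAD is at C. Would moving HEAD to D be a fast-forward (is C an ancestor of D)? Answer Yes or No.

A fast-forward from C to D is possible iff C is an ancestor of D.
Ancestors of D: {C, D, J}.
C is among them, so fast-forward is possible.

Yes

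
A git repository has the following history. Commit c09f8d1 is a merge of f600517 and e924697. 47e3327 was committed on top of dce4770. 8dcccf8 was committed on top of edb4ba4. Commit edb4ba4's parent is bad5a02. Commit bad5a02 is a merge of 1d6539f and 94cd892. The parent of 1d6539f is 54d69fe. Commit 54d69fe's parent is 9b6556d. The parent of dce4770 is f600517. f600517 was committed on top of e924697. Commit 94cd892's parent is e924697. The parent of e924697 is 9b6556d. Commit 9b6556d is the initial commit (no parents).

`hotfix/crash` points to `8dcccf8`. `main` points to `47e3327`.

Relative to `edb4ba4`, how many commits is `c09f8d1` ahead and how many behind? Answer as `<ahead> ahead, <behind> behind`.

Reachable from c09f8d1: {9b6556d, c09f8d1, e924697, f600517}.
Reachable from edb4ba4: {1d6539f, 54d69fe, 94cd892, 9b6556d, bad5a02, e924697, edb4ba4}.
Only in c09f8d1's history (ahead): {c09f8d1, f600517} — 2.
Only in edb4ba4's history (behind): {1d6539f, 54d69fe, 94cd892, bad5a02, edb4ba4} — 5.

2 ahead, 5 behind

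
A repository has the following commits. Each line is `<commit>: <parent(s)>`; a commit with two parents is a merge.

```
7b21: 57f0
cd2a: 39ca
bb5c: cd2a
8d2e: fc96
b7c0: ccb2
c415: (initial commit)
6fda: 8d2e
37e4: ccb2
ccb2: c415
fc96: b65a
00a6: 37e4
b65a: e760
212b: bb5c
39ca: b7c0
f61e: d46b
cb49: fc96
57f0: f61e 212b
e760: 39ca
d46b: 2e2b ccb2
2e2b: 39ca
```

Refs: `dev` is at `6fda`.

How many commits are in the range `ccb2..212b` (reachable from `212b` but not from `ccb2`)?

Reachable from 212b: {212b, 39ca, b7c0, bb5c, c415, ccb2, cd2a}.
Reachable from ccb2: {c415, ccb2}.
In 212b's history but not ccb2's: {212b, 39ca, b7c0, bb5c, cd2a} — 5 commits.

5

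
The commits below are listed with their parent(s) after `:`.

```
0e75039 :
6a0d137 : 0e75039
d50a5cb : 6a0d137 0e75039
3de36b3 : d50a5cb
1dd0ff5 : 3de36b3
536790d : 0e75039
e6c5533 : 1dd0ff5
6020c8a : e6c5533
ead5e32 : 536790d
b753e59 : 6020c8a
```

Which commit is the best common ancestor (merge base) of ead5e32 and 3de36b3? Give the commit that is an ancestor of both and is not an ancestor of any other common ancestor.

0e75039

Ancestors of ead5e32: {0e75039, 536790d, ead5e32}.
Ancestors of 3de36b3: {0e75039, 3de36b3, 6a0d137, d50a5cb}.
Common ancestors: {0e75039}.
The only common ancestor is 0e75039, so it is the merge base.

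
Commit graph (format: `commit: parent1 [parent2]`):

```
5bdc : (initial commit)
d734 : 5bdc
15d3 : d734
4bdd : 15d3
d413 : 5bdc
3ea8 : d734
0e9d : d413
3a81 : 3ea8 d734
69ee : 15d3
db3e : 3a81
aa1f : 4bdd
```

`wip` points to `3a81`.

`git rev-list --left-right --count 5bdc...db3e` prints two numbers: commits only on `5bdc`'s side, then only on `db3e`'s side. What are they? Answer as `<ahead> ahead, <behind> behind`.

0 ahead, 4 behind

Reachable from 5bdc: {5bdc}.
Reachable from db3e: {3a81, 3ea8, 5bdc, d734, db3e}.
Only in 5bdc's history (ahead): {} — 0.
Only in db3e's history (behind): {3a81, 3ea8, d734, db3e} — 4.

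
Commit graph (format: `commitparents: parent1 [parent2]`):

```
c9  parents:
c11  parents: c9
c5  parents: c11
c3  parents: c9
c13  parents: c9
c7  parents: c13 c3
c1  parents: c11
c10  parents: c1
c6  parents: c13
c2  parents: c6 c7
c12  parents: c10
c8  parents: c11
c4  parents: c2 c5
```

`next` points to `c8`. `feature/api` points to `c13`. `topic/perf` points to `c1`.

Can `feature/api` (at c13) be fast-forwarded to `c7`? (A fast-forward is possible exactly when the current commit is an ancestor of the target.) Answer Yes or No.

Yes

A fast-forward from c13 to c7 is possible iff c13 is an ancestor of c7.
Ancestors of c7: {c13, c3, c7, c9}.
c13 is among them, so fast-forward is possible.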